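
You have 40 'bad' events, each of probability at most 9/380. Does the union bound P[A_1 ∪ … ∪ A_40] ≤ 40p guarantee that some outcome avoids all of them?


Union bound: P[∪_{i=1}^{40} A_i] ≤ Σ_i P[A_i] ≤ 40·p = 40·(9/380) = 18/19.
Numerically: 18/19 ≈ 0.947.
Is 18/19 < 1? YES.
Since P[∪ A_i] ≤ 18/19 < 1, the complement has P[∩ A_i^c] ≥ 1 − 18/19 = 1/19 > 0, so some outcome avoids every A_i.

40·p = 18/19 ≈ 0.947; existence CERTIFIED by the union bound.


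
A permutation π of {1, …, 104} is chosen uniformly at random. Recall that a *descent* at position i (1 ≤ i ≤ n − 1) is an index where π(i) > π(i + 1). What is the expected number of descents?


Write X = Σ X_I over i = 1, …, 103, with X_I the indicator of one descent.
There are 103 indicators.
For each fixed i, the pair (π(i), π(i+1)) is a uniformly random ordered pair of distinct values from {1, …, 104}; by symmetry P[π(i) > π(i+1)] = 1/2.
By linearity: E[X] = 103 · (1/2) = (104 − 1) · (1/2) = 103/2 ≈ 51.500.

E[X] = 103/2 = 51.500.


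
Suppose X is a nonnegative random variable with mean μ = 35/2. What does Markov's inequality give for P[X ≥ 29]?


μ = E[X] = 35/2, a = 29.
Markov: P[X ≥ 29] ≤ μ/a = (35/2)/29 = 35/58.
Numerically: ≈ 0.603448.
(Since a = 29 > μ = 17.500000, the bound 35/58 is < 1 and informative.)

P[X ≥ 29] ≤ 35/58 ≈ 0.603448.


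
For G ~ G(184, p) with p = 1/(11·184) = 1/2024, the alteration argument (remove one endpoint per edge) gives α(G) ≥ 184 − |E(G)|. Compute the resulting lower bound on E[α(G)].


E[|E(G)|] = C(184, 2)·p = 16836 · (1/2024) = 183/22.
E[α(G)] ≥ n − E[|E(G)|] = 184 − 183/22 = 3865/22.
Numerically: ≈ 175.6818.
(This is only a lower bound; the true E[α(G)] may be larger.)

E[α(G)] ≥ 3865/22 ≈ 175.6818.


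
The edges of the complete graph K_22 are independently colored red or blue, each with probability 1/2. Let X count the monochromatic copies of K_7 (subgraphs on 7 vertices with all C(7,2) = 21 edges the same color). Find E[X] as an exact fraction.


Let X = Σ_S X_S over the C(22, 7) = 170544 subsets S of size 7, where X_S = 1 if the K_7 on S is monochromatic.
For a fixed S, the K_7 on S has C(7, 2) = 21 edges. P[all 21 edges red] = (1/2)^21, and likewise for blue, so P[monochromatic] = 2·(1/2)^21 = 2^{1 − 21} = 1/1048576.
By linearity: E[X] = C(22, 7) · 2^{1 − 21} = 170544 · 1/1048576 = 10659/65536.
Numerically: E[X] ≈ 0.162643.

E[X] = C(22,7)·2^(1−C(7,2)) = 10659/65536 ≈ 0.162643.


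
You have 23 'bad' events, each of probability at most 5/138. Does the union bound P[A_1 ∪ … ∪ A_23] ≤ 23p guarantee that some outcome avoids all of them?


Union bound: P[∪_{i=1}^{23} A_i] ≤ Σ_i P[A_i] ≤ 23·p = 23·(5/138) = 5/6.
Numerically: 5/6 ≈ 0.8333333.
Is 5/6 < 1? YES.
Since P[∪ A_i] ≤ 5/6 < 1, the complement has P[∩ A_i^c] ≥ 1 − 5/6 = 1/6 > 0, so some outcome avoids every A_i.

23·p = 5/6 ≈ 0.8333333; existence CERTIFIED by the union bound.


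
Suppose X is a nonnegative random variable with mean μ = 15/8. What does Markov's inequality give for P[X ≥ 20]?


μ = E[X] = 15/8, a = 20.
Markov: P[X ≥ 20] ≤ μ/a = (15/8)/20 = 3/32.
Numerically: ≈ 0.0938.
(Since a = 20 > μ = 1.8750, the bound 3/32 is < 1 and informative.)

P[X ≥ 20] ≤ 3/32 ≈ 0.0938.


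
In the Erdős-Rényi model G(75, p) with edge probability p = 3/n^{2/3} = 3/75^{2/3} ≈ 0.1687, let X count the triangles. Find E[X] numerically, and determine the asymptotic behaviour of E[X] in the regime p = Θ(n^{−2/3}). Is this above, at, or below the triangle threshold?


Number of potential triangles: C(75, 3) = 67525.
Each occurs with probability p³ ≈ (0.1687)³ ≈ 4.800000e-03.
By linearity: E[X] = C(75, 3)·p³ ≈ 67525 · 4.800000e-03 ≈ 324.1200.
Since α = 2/3 < 1, p = c/n^{2/3} ≫ 1/n is above the triangle threshold p ~ 1/n. Asymptotically E[X] ~ (c³/6)·n^{3(1−α)} = (3³/6)·n^{1} → ∞; triangles are abundant w.h.p.

E[X] ≈ 324.1200; in regime p = Θ(1/n^{2/3}) E[X] diverges (above the triangle threshold p ~ 1/n).


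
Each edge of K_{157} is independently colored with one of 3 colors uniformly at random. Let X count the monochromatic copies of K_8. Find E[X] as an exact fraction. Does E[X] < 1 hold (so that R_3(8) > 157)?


E[X] = C(157, 8) · 3^{1 − 28} = 7637643295425 · 3^{−27} = 7637643295425/7625597484987.
As a reduced fraction: E[X] = 848627032825/847288609443 ≈ 1.00158.
Is E[X] < 1? NO.
Since E[X] ≥ 1, the first-moment bound is inconclusive at n = 157; it does NOT by itself certify R_3(8) > 157.

E[X] = 848627032825/847288609443 ≈ 1.00158; E[X] ≥ 1; first-moment method inconclusive here.


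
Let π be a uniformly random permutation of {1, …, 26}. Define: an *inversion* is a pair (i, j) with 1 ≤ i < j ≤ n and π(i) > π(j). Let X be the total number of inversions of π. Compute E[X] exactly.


Write X = Σ X_I over the C(26, 2) = 325 pairs i < j, with X_I the indicator of one inversion.
There are 325 indicators.
For each fixed pair i < j, the values π(i) and π(j) are two distinct elements of {1, …, 26} in uniformly random order; by symmetry P[π(i) > π(j)] = 1/2.
By linearity: E[X] = 325 · (1/2) = C(26, 2) · (1/2) = 325/2 = 325/2 ≈ 162.500.

E[X] = 325/2 = 162.500.


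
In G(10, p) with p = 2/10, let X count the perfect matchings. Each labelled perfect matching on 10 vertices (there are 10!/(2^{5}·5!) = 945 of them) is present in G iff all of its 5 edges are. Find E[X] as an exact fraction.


K_10 has 10!/(2^{5}·5!) = 945 labelled perfect matchings.
For each such perfect matching H, let X_H = 1 if all 5 edges of H are present in G. Then P[X_H = 1] = p^{5} = (1/5)^{5} = 1/3125.
Summing the indicators: E[X] = Σ_H E[X_H] = 945 · p^{5} = 945 · 1/3125 = 189/625.
Numerically: E[X] ≈ 0.3024.

E[X] = 945 · (1/5)^{5} = 189/625 ≈ 0.3024.


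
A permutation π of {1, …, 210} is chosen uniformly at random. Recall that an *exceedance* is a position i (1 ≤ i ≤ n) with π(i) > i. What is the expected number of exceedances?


Write X = Σ_{i=1}^{210} X_i, where X_i = 1_{π(i) > i}.
For each fixed i, π(i) is uniform over {1, …, 210} (marginal of a uniform permutation), so P[π(i) > i] = (n − i)/n. Summing: Σ_{i=1}^{210} (n − i)/n = (0 + 1 + … + 209)/210 = 210(210 − 1)/(2·210) = (210 − 1)/2.
Hence E[X] = Σ_{i=1}^{210} (210 − i)/210 = 209/2 ≈ 104.5000.

E[X] = 209/2 = 104.5000.


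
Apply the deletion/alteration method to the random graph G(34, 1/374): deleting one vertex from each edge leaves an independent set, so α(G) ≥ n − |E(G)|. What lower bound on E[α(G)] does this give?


E[|E(G)|] = C(34, 2)·p = 561 · (1/374) = 3/2.
E[α(G)] ≥ n − E[|E(G)|] = 34 − 3/2 = 65/2.
Numerically: ≈ 32.500000.
(This is only a lower bound; the true E[α(G)] may be larger.)

E[α(G)] ≥ 65/2 ≈ 32.500000.


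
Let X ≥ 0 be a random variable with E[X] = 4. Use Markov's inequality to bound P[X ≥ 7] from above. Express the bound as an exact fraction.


μ = E[X] = 4, a = 7.
Markov: P[X ≥ 7] ≤ μ/a = (4)/7 = 4/7.
Numerically: ≈ 0.571.
(Since a = 7 > μ = 4.000, the bound 4/7 is < 1 and informative.)

P[X ≥ 7] ≤ 4/7 ≈ 0.571.


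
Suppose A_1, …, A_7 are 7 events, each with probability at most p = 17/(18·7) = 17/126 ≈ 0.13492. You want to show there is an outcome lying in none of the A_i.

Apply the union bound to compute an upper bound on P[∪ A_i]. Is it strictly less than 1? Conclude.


Union bound: P[∪_{i=1}^{7} A_i] ≤ Σ_i P[A_i] ≤ 7·p = 7·(17/126) = 17/18.
Numerically: 17/18 ≈ 0.94444.
Is 17/18 < 1? YES.
Since P[∪ A_i] ≤ 17/18 < 1, the complement has P[∩ A_i^c] ≥ 1 − 17/18 = 1/18 > 0, so some outcome avoids every A_i.

7·p = 17/18 ≈ 0.94444; existence CERTIFIED by the union bound.


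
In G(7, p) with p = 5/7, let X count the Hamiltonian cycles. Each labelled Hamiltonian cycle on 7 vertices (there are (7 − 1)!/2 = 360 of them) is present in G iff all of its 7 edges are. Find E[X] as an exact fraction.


K_7 has (7 − 1)!/2 = 360 labelled Hamiltonian cycles.
For each such Hamiltonian cycle H, let X_H = 1 if all 7 edges of H are present in G. Then P[X_H = 1] = p^{7} = (5/7)^{7} = 78125/823543.
By linearity: E[X] = Σ_H E[X_H] = 360 · p^{7} = 360 · 78125/823543 = 28125000/823543.
Numerically: E[X] ≈ 34.2.

E[X] = 360 · (5/7)^{7} = 28125000/823543 ≈ 34.2.


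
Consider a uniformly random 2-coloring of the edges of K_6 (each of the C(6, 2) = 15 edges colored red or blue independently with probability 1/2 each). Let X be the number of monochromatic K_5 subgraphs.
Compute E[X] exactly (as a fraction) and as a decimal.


Let X = Σ_S X_S over the C(6, 5) = 6 subsets S of size 5, where X_S = 1 if the K_5 on S is monochromatic.
For a fixed S, the K_5 on S has C(5, 2) = 10 edges. P[all 10 edges red] = (1/2)^10, and likewise for blue, so P[monochromatic] = 2·(1/2)^10 = 2^{1 − 10} = 1/512.
Summing: E[X] = C(6, 5) · 2^{1 − 10} = 6 · 1/512 = 3/256.
Numerically: E[X] ≈ 0.011719.

E[X] = C(6,5)·2^(1−C(5,2)) = 3/256 ≈ 0.011719.


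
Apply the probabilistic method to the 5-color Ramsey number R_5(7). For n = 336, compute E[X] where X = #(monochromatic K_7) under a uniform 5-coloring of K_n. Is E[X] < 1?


E[X] = C(336, 7) · 5^{1 − 21} = 90079147136880 · 5^{−20} = 90079147136880/95367431640625.
As a reduced fraction: E[X] = 18015829427376/19073486328125 ≈ 0.9445483.
Is E[X] < 1? YES.
Since E[X] < 1, there exists a 5-coloring of K_{336} with no monochromatic K_7; hence R_5(7) > 336.

E[X] = 18015829427376/19073486328125 ≈ 0.9445483; E[X] < 1, so R_5(7) > 336.


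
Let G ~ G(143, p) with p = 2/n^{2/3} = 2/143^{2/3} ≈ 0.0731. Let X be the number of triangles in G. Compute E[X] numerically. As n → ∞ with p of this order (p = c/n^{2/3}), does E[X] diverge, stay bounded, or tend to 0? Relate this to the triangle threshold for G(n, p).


Number of potential triangles: C(143, 3) = 477191.
Each occurs with probability p³ ≈ (0.0731)³ ≈ 3.91217e-04.
By linearity: E[X] = C(143, 3)·p³ ≈ 477191 · 3.91217e-04 ≈ 186.685.
Since α = 2/3 < 1, p = c/n^{2/3} ≫ 1/n is above the triangle threshold p ~ 1/n. Asymptotically E[X] ~ (c³/6)·n^{3(1−α)} = (2³/6)·n^{1} → ∞; triangles are abundant w.h.p.

E[X] ≈ 186.685; in regime p = Θ(1/n^{2/3}) E[X] diverges (above the triangle threshold p ~ 1/n).


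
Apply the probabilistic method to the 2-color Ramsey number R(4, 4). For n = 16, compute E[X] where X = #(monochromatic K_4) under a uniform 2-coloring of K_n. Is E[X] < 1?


E[X] = C(16, 4) · 2^{1 − 6} = 1820 · 2^{−5} = 1820/32.
As a reduced fraction: E[X] = 455/8 ≈ 56.87500.
Is E[X] < 1? NO.
Since E[X] ≥ 1, the first-moment bound is inconclusive at n = 16; it does NOT by itself certify R(4, 4) > 16.

E[X] = 455/8 ≈ 56.87500; E[X] ≥ 1; first-moment method inconclusive here.


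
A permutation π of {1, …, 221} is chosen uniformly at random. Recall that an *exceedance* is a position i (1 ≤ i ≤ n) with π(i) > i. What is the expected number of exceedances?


Write X = Σ_{i=1}^{221} X_i, where X_i = 1_{π(i) > i}.
For each fixed i, π(i) is uniform over {1, …, 221} (marginal of a uniform permutation), so P[π(i) > i] = (n − i)/n. Summing: Σ_{i=1}^{221} (n − i)/n = (0 + 1 + … + 220)/221 = 221(221 − 1)/(2·221) = (221 − 1)/2.
Hence E[X] = Σ_{i=1}^{221} (221 − i)/221 = 110 ≈ 110.0000.

E[X] = 110 = 110.0000.


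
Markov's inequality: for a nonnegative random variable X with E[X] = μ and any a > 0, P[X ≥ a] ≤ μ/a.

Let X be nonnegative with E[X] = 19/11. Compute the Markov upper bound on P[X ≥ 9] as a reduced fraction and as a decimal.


μ = E[X] = 19/11, a = 9.
Markov: P[X ≥ 9] ≤ μ/a = (19/11)/9 = 19/99.
Numerically: ≈ 0.191919.
(Since a = 9 > μ = 1.727273, the bound 19/99 is < 1 and informative.)

P[X ≥ 9] ≤ 19/99 ≈ 0.191919.


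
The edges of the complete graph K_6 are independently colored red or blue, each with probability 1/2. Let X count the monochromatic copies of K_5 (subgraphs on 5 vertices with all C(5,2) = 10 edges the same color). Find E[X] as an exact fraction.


Let X = Σ_S X_S over the C(6, 5) = 6 subsets S of size 5, where X_S = 1 if the K_5 on S is monochromatic.
For a fixed S, the K_5 on S has C(5, 2) = 10 edges. P[all 10 edges red] = (1/2)^10, and likewise for blue, so P[monochromatic] = 2·(1/2)^10 = 2^{1 − 10} = 1/512.
By linearity of expectation: E[X] = C(6, 5) · 2^{1 − 10} = 6 · 1/512 = 3/256.
Numerically: E[X] ≈ 0.011719.

E[X] = C(6,5)·2^(1−C(5,2)) = 3/256 ≈ 0.011719.


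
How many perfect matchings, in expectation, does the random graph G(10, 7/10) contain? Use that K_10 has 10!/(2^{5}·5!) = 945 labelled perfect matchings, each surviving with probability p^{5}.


K_10 has 10!/(2^{5}·5!) = 945 labelled perfect matchings.
For each such perfect matching H, let X_H = 1 if all 5 edges of H are present in G. Then P[X_H = 1] = p^{5} = (7/10)^{5} = 16807/100000.
Summing the indicators: E[X] = Σ_H E[X_H] = 945 · p^{5} = 945 · 16807/100000 = 3176523/20000.
Numerically: E[X] ≈ 158.826.

E[X] = 945 · (7/10)^{5} = 3176523/20000 ≈ 158.826.


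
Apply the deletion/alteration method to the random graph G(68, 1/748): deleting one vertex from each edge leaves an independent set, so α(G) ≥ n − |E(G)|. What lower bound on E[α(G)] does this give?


E[|E(G)|] = C(68, 2)·p = 2278 · (1/748) = 67/22.
E[α(G)] ≥ n − E[|E(G)|] = 68 − 67/22 = 1429/22.
Numerically: ≈ 64.95455.
(This is only a lower bound; the true E[α(G)] may be larger.)

E[α(G)] ≥ 1429/22 ≈ 64.95455.


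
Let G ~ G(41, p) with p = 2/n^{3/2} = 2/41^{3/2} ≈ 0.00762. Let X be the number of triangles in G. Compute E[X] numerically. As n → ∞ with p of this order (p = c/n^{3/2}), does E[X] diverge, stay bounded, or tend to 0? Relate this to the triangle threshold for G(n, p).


Number of potential triangles: C(41, 3) = 10660.
Each occurs with probability p³ ≈ (0.00762)³ ≈ 4.42143e-07.
By linearity: E[X] = C(41, 3)·p³ ≈ 10660 · 4.42143e-07 ≈ 0.005.
Since α = 3/2 > 1, p = c/n^{3/2} = o(1/n) is below the triangle threshold p ~ 1/n. Asymptotically E[X] ~ (c³/6)·n^{3(1−α)} = (2³/6)·n^{-1.5} → 0, so by Markov's inequality G has no triangles w.h.p.

E[X] ≈ 0.005; in regime p = Θ(1/n^{3/2}) E[X] tends to 0 (below the triangle threshold p ~ 1/n).


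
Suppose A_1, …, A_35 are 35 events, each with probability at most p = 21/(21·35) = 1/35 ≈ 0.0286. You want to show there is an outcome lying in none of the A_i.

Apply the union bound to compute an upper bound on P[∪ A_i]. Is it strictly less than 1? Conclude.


Union bound: P[∪_{i=1}^{35} A_i] ≤ Σ_i P[A_i] ≤ 35·p = 35·(1/35) = 1.
Numerically: 1 ≈ 1.0000.
Is 1 < 1? NO.
Since the bound 1 is ≥ 1, the union bound is uninformative here; it does NOT by itself certify existence.

35·p = 1 ≈ 1.0000; existence NOT certified by the union bound.


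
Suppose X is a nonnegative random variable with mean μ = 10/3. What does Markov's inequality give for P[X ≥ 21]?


μ = E[X] = 10/3, a = 21.
Markov: P[X ≥ 21] ≤ μ/a = (10/3)/21 = 10/63.
Numerically: ≈ 0.15873.
(Since a = 21 > μ = 3.33333, the bound 10/63 is < 1 and informative.)

P[X ≥ 21] ≤ 10/63 ≈ 0.15873.


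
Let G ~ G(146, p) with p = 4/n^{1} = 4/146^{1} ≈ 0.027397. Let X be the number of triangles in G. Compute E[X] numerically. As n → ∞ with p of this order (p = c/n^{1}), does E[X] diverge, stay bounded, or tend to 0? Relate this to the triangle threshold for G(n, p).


Number of potential triangles: C(146, 3) = 508080.
Each occurs with probability p³ ≈ (0.027397)³ ≈ 2.0564654e-05.
By linearity: E[X] = C(146, 3)·p³ ≈ 508080 · 2.0564654e-05 ≈ 10.44849.
Here α = 1, so p = 4/n is exactly at the triangle threshold p ~ 1/n. Asymptotically E[X] → c³/6 = 4³/6 = 32/3 ≈ 10.66667, a bounded constant. In this regime the triangle count is asymptotically Poisson(c³/6).

E[X] ≈ 10.44849; in regime p = Θ(1/n^{1}) E[X] stays bounded (at the triangle threshold p ~ 1/n).


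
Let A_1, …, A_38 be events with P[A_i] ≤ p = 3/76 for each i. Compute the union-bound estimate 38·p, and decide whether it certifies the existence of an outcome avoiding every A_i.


Union bound: P[∪_{i=1}^{38} A_i] ≤ Σ_i P[A_i] ≤ 38·p = 38·(3/76) = 3/2.
Numerically: 3/2 ≈ 1.50000.
Is 3/2 < 1? NO.
Since the bound 3/2 is ≥ 1, the union bound is uninformative here; it does NOT by itself certify existence.

38·p = 3/2 ≈ 1.50000; existence NOT certified by the union bound.


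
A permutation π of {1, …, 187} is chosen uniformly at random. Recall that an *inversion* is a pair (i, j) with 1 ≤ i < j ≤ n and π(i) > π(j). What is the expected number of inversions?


Write X = Σ X_I over the C(187, 2) = 17391 pairs i < j, with X_I the indicator of one inversion.
There are 17391 indicators.
For each fixed pair i < j, the values π(i) and π(j) are two distinct elements of {1, …, 187} in uniformly random order; by symmetry P[π(i) > π(j)] = 1/2.
By linearity: E[X] = 17391 · (1/2) = C(187, 2) · (1/2) = 17391/2 = 17391/2 ≈ 8695.500000.

E[X] = 17391/2 = 8695.500000.


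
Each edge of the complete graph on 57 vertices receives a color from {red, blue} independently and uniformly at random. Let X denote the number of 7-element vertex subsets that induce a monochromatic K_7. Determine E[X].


Let X = Σ_S X_S over the C(57, 7) = 264385836 subsets S of size 7, where X_S = 1 if the K_7 on S is monochromatic.
For a fixed S, the K_7 on S has C(7, 2) = 21 edges. P[all 21 edges red] = (1/2)^21, and likewise for blue, so P[monochromatic] = 2·(1/2)^21 = 2^{1 − 21} = 1/1048576.
By linearity: E[X] = C(57, 7) · 2^{1 − 21} = 264385836 · 1/1048576 = 66096459/262144.
Numerically: E[X] ≈ 252.1380.

E[X] = C(57,7)·2^(1−C(7,2)) = 66096459/262144 ≈ 252.1380.


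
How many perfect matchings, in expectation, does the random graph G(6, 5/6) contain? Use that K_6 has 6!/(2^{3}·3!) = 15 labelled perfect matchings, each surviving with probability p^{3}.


K_6 has 6!/(2^{3}·3!) = 15 labelled perfect matchings.
For each such perfect matching H, let X_H = 1 if all 3 edges of H are present in G. Then P[X_H = 1] = p^{3} = (5/6)^{3} = 125/216.
By linearity of expectation: E[X] = Σ_H E[X_H] = 15 · p^{3} = 15 · 125/216 = 625/72.
Numerically: E[X] ≈ 8.6806.

E[X] = 15 · (5/6)^{3} = 625/72 ≈ 8.6806.


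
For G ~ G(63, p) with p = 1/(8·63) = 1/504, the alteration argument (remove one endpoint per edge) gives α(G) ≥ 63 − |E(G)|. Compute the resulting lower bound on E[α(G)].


E[|E(G)|] = C(63, 2)·p = 1953 · (1/504) = 31/8.
E[α(G)] ≥ n − E[|E(G)|] = 63 − 31/8 = 473/8.
Numerically: ≈ 59.1250.
(This is only a lower bound; the true E[α(G)] may be larger.)

E[α(G)] ≥ 473/8 ≈ 59.1250.


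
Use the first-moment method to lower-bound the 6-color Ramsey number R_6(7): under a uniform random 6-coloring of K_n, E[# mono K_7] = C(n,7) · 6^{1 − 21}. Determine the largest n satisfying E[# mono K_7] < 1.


We need C(n, 7) · 6^{1 − 21} < 1, i.e. C(n, 7) < 6^{21 − 1} = 3656158440062976.
Check values of n near the boundary:
  n = 562: C(562, 7) = 3384017972944752; 3384017972944752 < 3656158440062976? YES
  n = 563: C(563, 7) = 3426622515769596; 3426622515769596 < 3656158440062976? YES
  n = 564: C(564, 7) = 3469685994423792; 3469685994423792 < 3656158440062976? YES
  n = 565: C(565, 7) = 3513212521235560; 3513212521235560 < 3656158440062976? YES
  n = 566: C(566, 7) = 3557206237959440; 3557206237959440 < 3656158440062976? YES
  n = 567: C(567, 7) = 3601671315933933; 3601671315933933 < 3656158440062976? YES
  n = 568: C(568, 7) = 3646611956239704; 3646611956239704 < 3656158440062976? YES
  n = 569: C(569, 7) = 3692032389858348; 3692032389858348 < 3656158440062976? NO
  n = 570: C(570, 7) = 3737936877831720; 3737936877831720 < 3656158440062976? NO
  n = 571: C(571, 7) = 3784329711421830; 3784329711421830 < 3656158440062976? NO
The largest n with C(n, 7) < 3656158440062976 is n = 568 (where E[X] = 16882462760369/16926659444736 ≈ 0.9973889). Hence R_6(7) > 568, i.e. R_6(7) ≥ 569.

Largest n = 568; hence R_6(7) > 568.


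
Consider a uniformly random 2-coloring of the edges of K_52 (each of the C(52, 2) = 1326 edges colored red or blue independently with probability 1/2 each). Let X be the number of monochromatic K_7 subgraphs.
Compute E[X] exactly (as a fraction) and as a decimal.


Let X = Σ_S X_S over the C(52, 7) = 133784560 subsets S of size 7, where X_S = 1 if the K_7 on S is monochromatic.
For a fixed S, the K_7 on S has C(7, 2) = 21 edges. P[all 21 edges red] = (1/2)^21, and likewise for blue, so P[monochromatic] = 2·(1/2)^21 = 2^{1 − 21} = 1/1048576.
Summing: E[X] = C(52, 7) · 2^{1 − 21} = 133784560 · 1/1048576 = 8361535/65536.
Numerically: E[X] ≈ 127.587.

E[X] = C(52,7)·2^(1−C(7,2)) = 8361535/65536 ≈ 127.587.


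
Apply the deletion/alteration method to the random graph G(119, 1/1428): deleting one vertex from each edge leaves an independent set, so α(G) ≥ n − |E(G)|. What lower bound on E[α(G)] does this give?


E[|E(G)|] = C(119, 2)·p = 7021 · (1/1428) = 59/12.
E[α(G)] ≥ n − E[|E(G)|] = 119 − 59/12 = 1369/12.
Numerically: ≈ 114.083.
(This is only a lower bound; the true E[α(G)] may be larger.)

E[α(G)] ≥ 1369/12 ≈ 114.083.


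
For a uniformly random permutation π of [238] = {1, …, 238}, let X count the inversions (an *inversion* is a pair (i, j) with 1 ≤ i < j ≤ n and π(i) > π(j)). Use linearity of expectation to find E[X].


Write X = Σ X_I over the C(238, 2) = 28203 pairs i < j, with X_I the indicator of one inversion.
There are 28203 indicators.
For each fixed pair i < j, the values π(i) and π(j) are two distinct elements of {1, …, 238} in uniformly random order; by symmetry P[π(i) > π(j)] = 1/2.
By linearity: E[X] = 28203 · (1/2) = C(238, 2) · (1/2) = 28203/2 = 28203/2 ≈ 14101.50000.

E[X] = 28203/2 = 14101.50000.


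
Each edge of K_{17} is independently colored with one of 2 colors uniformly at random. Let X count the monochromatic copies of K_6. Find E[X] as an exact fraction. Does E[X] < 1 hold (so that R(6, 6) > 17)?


E[X] = C(17, 6) · 2^{1 − 15} = 12376 · 2^{−14} = 12376/16384.
As a reduced fraction: E[X] = 1547/2048 ≈ 0.755.
Is E[X] < 1? YES.
Since E[X] < 1, there exists a 2-coloring of K_{17} with no monochromatic K_6; hence R(6, 6) > 17.

E[X] = 1547/2048 ≈ 0.755; E[X] < 1, so R(6, 6) > 17.


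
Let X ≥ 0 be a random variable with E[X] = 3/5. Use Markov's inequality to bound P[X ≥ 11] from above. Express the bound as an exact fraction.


μ = E[X] = 3/5, a = 11.
Markov: P[X ≥ 11] ≤ μ/a = (3/5)/11 = 3/55.
Numerically: ≈ 0.054545.
(Since a = 11 > μ = 0.600000, the bound 3/55 is < 1 and informative.)

P[X ≥ 11] ≤ 3/55 ≈ 0.054545.


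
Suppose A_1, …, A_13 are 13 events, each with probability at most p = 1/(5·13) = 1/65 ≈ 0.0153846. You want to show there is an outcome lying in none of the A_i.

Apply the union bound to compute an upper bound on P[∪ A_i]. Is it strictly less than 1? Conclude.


Union bound: P[∪_{i=1}^{13} A_i] ≤ Σ_i P[A_i] ≤ 13·p = 13·(1/65) = 1/5.
Numerically: 1/5 ≈ 0.2000000.
Is 1/5 < 1? YES.
Since P[∪ A_i] ≤ 1/5 < 1, the complement has P[∩ A_i^c] ≥ 1 − 1/5 = 4/5 > 0, so some outcome avoids every A_i.

13·p = 1/5 ≈ 0.2000000; existence CERTIFIED by the union bound.


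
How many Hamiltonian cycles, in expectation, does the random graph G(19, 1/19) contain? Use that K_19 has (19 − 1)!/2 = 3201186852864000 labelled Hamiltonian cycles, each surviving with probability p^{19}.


K_19 has (19 − 1)!/2 = 3201186852864000 labelled Hamiltonian cycles.
For each such Hamiltonian cycle H, let X_H = 1 if all 19 edges of H are present in G. Then P[X_H = 1] = p^{19} = (1/19)^{19} = 1/1978419655660313589123979.
Summing the indicators: E[X] = Σ_H E[X_H] = 3201186852864000 · p^{19} = 3201186852864000 · 1/1978419655660313589123979 = 3201186852864000/1978419655660313589123979.
Numerically: E[X] ≈ 1.618e-09.

E[X] = 3201186852864000 · (1/19)^{19} = 3201186852864000/1978419655660313589123979 ≈ 1.618e-09.


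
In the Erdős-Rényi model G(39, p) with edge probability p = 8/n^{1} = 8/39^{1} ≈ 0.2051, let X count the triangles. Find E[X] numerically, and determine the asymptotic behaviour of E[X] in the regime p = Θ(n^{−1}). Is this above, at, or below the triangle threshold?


Number of potential triangles: C(39, 3) = 9139.
Each occurs with probability p³ ≈ (0.2051)³ ≈ 8.631299e-03.
By linearity: E[X] = C(39, 3)·p³ ≈ 9139 · 8.631299e-03 ≈ 78.8814.
Here α = 1, so p = 8/n is exactly at the triangle threshold p ~ 1/n. Asymptotically E[X] → c³/6 = 8³/6 = 256/3 ≈ 85.3333, a bounded constant. In this regime the triangle count is asymptotically Poisson(c³/6).

E[X] ≈ 78.8814; in regime p = Θ(1/n^{1}) E[X] stays bounded (at the triangle threshold p ~ 1/n).


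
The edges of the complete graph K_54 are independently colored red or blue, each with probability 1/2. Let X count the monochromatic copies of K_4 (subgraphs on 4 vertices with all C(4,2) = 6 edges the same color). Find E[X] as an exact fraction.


Let X = Σ_S X_S over the C(54, 4) = 316251 subsets S of size 4, where X_S = 1 if the K_4 on S is monochromatic.
For a fixed S, the K_4 on S has C(4, 2) = 6 edges. P[all 6 edges red] = (1/2)^6, and likewise for blue, so P[monochromatic] = 2·(1/2)^6 = 2^{1 − 6} = 1/32.
Summing: E[X] = C(54, 4) · 2^{1 − 6} = 316251 · 1/32 = 316251/32.
Numerically: E[X] ≈ 9882.84375.

E[X] = C(54,4)·2^(1−C(4,2)) = 316251/32 ≈ 9882.84375.


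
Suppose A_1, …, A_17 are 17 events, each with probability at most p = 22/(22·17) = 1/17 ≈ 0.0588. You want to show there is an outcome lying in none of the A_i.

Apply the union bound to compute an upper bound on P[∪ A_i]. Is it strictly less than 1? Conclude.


Union bound: P[∪_{i=1}^{17} A_i] ≤ Σ_i P[A_i] ≤ 17·p = 17·(1/17) = 1.
Numerically: 1 ≈ 1.0000.
Is 1 < 1? NO.
Since the bound 1 is ≥ 1, the union bound is uninformative here; it does NOT by itself certify existence.

17·p = 1 ≈ 1.0000; existence NOT certified by the union bound.


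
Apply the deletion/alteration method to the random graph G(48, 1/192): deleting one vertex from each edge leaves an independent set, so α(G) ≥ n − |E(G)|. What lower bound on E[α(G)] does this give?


E[|E(G)|] = C(48, 2)·p = 1128 · (1/192) = 47/8.
E[α(G)] ≥ n − E[|E(G)|] = 48 − 47/8 = 337/8.
Numerically: ≈ 42.125.
(This is only a lower bound; the true E[α(G)] may be larger.)

E[α(G)] ≥ 337/8 ≈ 42.125.


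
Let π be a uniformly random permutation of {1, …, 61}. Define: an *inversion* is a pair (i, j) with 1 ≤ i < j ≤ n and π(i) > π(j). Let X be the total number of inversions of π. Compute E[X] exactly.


Write X = Σ X_I over the C(61, 2) = 1830 pairs i < j, with X_I the indicator of one inversion.
There are 1830 indicators.
For each fixed pair i < j, the values π(i) and π(j) are two distinct elements of {1, …, 61} in uniformly random order; by symmetry P[π(i) > π(j)] = 1/2.
By linearity: E[X] = 1830 · (1/2) = C(61, 2) · (1/2) = 1830/2 = 915 ≈ 915.0000.

E[X] = 915 = 915.0000.


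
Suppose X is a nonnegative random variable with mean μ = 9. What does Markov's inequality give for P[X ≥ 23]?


μ = E[X] = 9, a = 23.
Markov: P[X ≥ 23] ≤ μ/a = (9)/23 = 9/23.
Numerically: ≈ 0.39130.
(Since a = 23 > μ = 9.00000, the bound 9/23 is < 1 and informative.)

P[X ≥ 23] ≤ 9/23 ≈ 0.39130.


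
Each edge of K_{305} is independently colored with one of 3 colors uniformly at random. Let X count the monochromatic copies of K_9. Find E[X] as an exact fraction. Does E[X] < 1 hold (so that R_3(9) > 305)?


E[X] = C(305, 9) · 3^{1 − 36} = 55871664980896050 · 3^{−35} = 55871664980896050/50031545098999707.
As a reduced fraction: E[X] = 18623888326965350/16677181699666569 ≈ 1.117.
Is E[X] < 1? NO.
Since E[X] ≥ 1, the first-moment bound is inconclusive at n = 305; it does NOT by itself certify R_3(9) > 305.

E[X] = 18623888326965350/16677181699666569 ≈ 1.117; E[X] ≥ 1; first-moment method inconclusive here.


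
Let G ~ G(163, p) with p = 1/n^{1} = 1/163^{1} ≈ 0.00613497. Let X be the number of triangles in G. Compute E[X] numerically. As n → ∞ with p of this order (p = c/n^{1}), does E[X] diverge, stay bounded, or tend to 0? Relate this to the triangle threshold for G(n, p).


Number of potential triangles: C(163, 3) = 708561.
Each occurs with probability p³ ≈ (0.00613497)³ ≈ 2.30907047e-07.
By linearity: E[X] = C(163, 3)·p³ ≈ 708561 · 2.30907047e-07 ≈ 0.163612.
Here α = 1, so p = 1/n is exactly at the triangle threshold p ~ 1/n. Asymptotically E[X] → c³/6 = 1³/6 = 1/6 ≈ 0.166667, a bounded constant. In this regime the triangle count is asymptotically Poisson(c³/6).

E[X] ≈ 0.163612; in regime p = Θ(1/n^{1}) E[X] stays bounded (at the triangle threshold p ~ 1/n).


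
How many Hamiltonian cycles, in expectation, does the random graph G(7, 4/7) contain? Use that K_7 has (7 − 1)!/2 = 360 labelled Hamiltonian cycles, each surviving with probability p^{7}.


K_7 has (7 − 1)!/2 = 360 labelled Hamiltonian cycles.
For each such Hamiltonian cycle H, let X_H = 1 if all 7 edges of H are present in G. Then P[X_H = 1] = p^{7} = (4/7)^{7} = 16384/823543.
Summing the indicators: E[X] = Σ_H E[X_H] = 360 · p^{7} = 360 · 16384/823543 = 5898240/823543.
Numerically: E[X] ≈ 7.162.

E[X] = 360 · (4/7)^{7} = 5898240/823543 ≈ 7.162.


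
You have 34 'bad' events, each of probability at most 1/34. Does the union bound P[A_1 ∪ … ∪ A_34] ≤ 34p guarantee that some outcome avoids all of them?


Union bound: P[∪_{i=1}^{34} A_i] ≤ Σ_i P[A_i] ≤ 34·p = 34·(1/34) = 1.
Numerically: 1 ≈ 1.00000.
Is 1 < 1? NO.
Since the bound 1 is ≥ 1, the union bound is uninformative here; it does NOT by itself certify existence.

34·p = 1 ≈ 1.00000; existence NOT certified by the union bound.


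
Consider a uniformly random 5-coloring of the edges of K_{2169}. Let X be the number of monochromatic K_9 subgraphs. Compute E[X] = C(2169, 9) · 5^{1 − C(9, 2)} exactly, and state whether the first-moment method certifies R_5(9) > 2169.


E[X] = C(2169, 9) · 5^{1 − 36} = 2879753360044504243499683 · 5^{−35} = 2879753360044504243499683/2910383045673370361328125.
As a reduced fraction: E[X] = 2879753360044504243499683/2910383045673370361328125 ≈ 0.989.
Is E[X] < 1? YES.
Since E[X] < 1, there exists a 5-coloring of K_{2169} with no monochromatic K_9; hence R_5(9) > 2169.

E[X] = 2879753360044504243499683/2910383045673370361328125 ≈ 0.989; E[X] < 1, so R_5(9) > 2169.


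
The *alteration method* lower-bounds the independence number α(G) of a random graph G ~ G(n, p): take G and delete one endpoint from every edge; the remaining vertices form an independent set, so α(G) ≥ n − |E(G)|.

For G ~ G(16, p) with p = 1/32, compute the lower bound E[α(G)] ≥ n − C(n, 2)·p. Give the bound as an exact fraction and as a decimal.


E[|E(G)|] = C(16, 2)·p = 120 · (1/32) = 15/4.
E[α(G)] ≥ n − E[|E(G)|] = 16 − 15/4 = 49/4.
Numerically: ≈ 12.2500.
(This is only a lower bound; the true E[α(G)] may be larger.)

E[α(G)] ≥ 49/4 ≈ 12.2500.


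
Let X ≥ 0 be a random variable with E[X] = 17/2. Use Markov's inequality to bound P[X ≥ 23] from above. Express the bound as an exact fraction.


μ = E[X] = 17/2, a = 23.
Markov: P[X ≥ 23] ≤ μ/a = (17/2)/23 = 17/46.
Numerically: ≈ 0.36957.
(Since a = 23 > μ = 8.50000, the bound 17/46 is < 1 and informative.)

P[X ≥ 23] ≤ 17/46 ≈ 0.36957.


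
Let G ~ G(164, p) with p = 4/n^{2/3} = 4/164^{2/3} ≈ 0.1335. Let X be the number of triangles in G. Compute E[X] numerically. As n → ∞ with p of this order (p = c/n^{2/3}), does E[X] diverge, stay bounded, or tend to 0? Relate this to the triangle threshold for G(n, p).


Number of potential triangles: C(164, 3) = 721764.
Each occurs with probability p³ ≈ (0.1335)³ ≈ 2.3795360e-03.
By linearity: E[X] = C(164, 3)·p³ ≈ 721764 · 2.3795360e-03 ≈ 1717.46341.
Since α = 2/3 < 1, p = c/n^{2/3} ≫ 1/n is above the triangle threshold p ~ 1/n. Asymptotically E[X] ~ (c³/6)·n^{3(1−α)} = (4³/6)·n^{1} → ∞; triangles are abundant w.h.p.

E[X] ≈ 1717.46341; in regime p = Θ(1/n^{2/3}) E[X] diverges (above the triangle threshold p ~ 1/n).


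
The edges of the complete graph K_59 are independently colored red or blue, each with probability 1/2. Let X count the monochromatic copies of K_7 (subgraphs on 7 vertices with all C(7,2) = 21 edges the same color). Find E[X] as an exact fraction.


Let X = Σ_S X_S over the C(59, 7) = 341149446 subsets S of size 7, where X_S = 1 if the K_7 on S is monochromatic.
For a fixed S, the K_7 on S has C(7, 2) = 21 edges. P[all 21 edges red] = (1/2)^21, and likewise for blue, so P[monochromatic] = 2·(1/2)^21 = 2^{1 − 21} = 1/1048576.
By linearity: E[X] = C(59, 7) · 2^{1 − 21} = 341149446 · 1/1048576 = 170574723/524288.
Numerically: E[X] ≈ 325.34546.

E[X] = C(59,7)·2^(1−C(7,2)) = 170574723/524288 ≈ 325.34546.


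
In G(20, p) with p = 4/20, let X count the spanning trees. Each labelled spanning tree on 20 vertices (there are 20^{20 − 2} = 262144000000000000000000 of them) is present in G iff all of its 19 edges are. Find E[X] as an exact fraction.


K_20 has 20^{20 − 2} = 262144000000000000000000 labelled spanning trees.
For each such spanning tree H, let X_H = 1 if all 19 edges of H are present in G. Then P[X_H = 1] = p^{19} = (1/5)^{19} = 1/19073486328125.
By linearity of expectation: E[X] = Σ_H E[X_H] = 262144000000000000000000 · p^{19} = 262144000000000000000000 · 1/19073486328125 = 68719476736/5.
Numerically: E[X] ≈ 1.374e+10.

E[X] = 262144000000000000000000 · (1/5)^{19} = 68719476736/5 ≈ 1.374e+10.


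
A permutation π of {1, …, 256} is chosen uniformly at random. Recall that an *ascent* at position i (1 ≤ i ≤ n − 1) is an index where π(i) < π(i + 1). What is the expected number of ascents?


Write X = Σ X_I over i = 1, …, 255, with X_I the indicator of one ascent.
There are 255 indicators.
For each fixed i, the pair (π(i), π(i+1)) is a uniformly random ordered pair of distinct values from {1, …, 256}; by symmetry P[π(i) < π(i+1)] = 1/2.
By linearity: E[X] = 255 · (1/2) = (256 − 1) · (1/2) = 255/2 ≈ 127.50000.

E[X] = 255/2 = 127.50000.


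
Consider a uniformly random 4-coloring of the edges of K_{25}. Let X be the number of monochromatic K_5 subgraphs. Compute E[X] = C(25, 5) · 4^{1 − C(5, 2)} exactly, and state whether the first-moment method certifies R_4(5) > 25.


E[X] = C(25, 5) · 4^{1 − 10} = 53130 · 4^{−9} = 53130/262144.
As a reduced fraction: E[X] = 26565/131072 ≈ 0.2026749.
Is E[X] < 1? YES.
Since E[X] < 1, there exists a 4-coloring of K_{25} with no monochromatic K_5; hence R_4(5) > 25.

E[X] = 26565/131072 ≈ 0.2026749; E[X] < 1, so R_4(5) > 25.


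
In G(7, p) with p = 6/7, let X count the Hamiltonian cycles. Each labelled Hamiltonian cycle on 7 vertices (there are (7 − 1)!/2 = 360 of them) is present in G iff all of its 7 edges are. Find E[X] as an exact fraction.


K_7 has (7 − 1)!/2 = 360 labelled Hamiltonian cycles.
For each such Hamiltonian cycle H, let X_H = 1 if all 7 edges of H are present in G. Then P[X_H = 1] = p^{7} = (6/7)^{7} = 279936/823543.
By linearity of expectation: E[X] = Σ_H E[X_H] = 360 · p^{7} = 360 · 279936/823543 = 100776960/823543.
Numerically: E[X] ≈ 122.

E[X] = 360 · (6/7)^{7} = 100776960/823543 ≈ 122.


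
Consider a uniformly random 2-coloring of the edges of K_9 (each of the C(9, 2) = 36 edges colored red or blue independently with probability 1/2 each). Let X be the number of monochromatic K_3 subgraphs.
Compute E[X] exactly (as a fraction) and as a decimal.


Let X = Σ_S X_S over the C(9, 3) = 84 subsets S of size 3, where X_S = 1 if the K_3 on S is monochromatic.
For a fixed S, the K_3 on S has C(3, 2) = 3 edges. P[all 3 edges red] = (1/2)^3, and likewise for blue, so P[monochromatic] = 2·(1/2)^3 = 2^{1 − 3} = 1/4.
By linearity: E[X] = C(9, 3) · 2^{1 − 3} = 84 · 1/4 = 21.
Numerically: E[X] ≈ 21.000000.

E[X] = C(9,3)·2^(1−C(3,2)) = 21 ≈ 21.000000.


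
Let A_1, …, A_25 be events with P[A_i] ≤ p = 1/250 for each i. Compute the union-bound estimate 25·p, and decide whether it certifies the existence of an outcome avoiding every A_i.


Union bound: P[∪_{i=1}^{25} A_i] ≤ Σ_i P[A_i] ≤ 25·p = 25·(1/250) = 1/10.
Numerically: 1/10 ≈ 0.1000000.
Is 1/10 < 1? YES.
Since P[∪ A_i] ≤ 1/10 < 1, the complement has P[∩ A_i^c] ≥ 1 − 1/10 = 9/10 > 0, so some outcome avoids every A_i.

25·p = 1/10 ≈ 0.1000000; existence CERTIFIED by the union bound.


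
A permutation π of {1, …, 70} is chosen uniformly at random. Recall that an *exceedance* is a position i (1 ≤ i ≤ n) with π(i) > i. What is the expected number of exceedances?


Write X = Σ_{i=1}^{70} X_i, where X_i = 1_{π(i) > i}.
For each fixed i, π(i) is uniform over {1, …, 70} (marginal of a uniform permutation), so P[π(i) > i] = (n − i)/n. Summing: Σ_{i=1}^{70} (n − i)/n = (0 + 1 + … + 69)/70 = 70(70 − 1)/(2·70) = (70 − 1)/2.
Hence E[X] = Σ_{i=1}^{70} (70 − i)/70 = 69/2 ≈ 34.50000.

E[X] = 69/2 = 34.50000.


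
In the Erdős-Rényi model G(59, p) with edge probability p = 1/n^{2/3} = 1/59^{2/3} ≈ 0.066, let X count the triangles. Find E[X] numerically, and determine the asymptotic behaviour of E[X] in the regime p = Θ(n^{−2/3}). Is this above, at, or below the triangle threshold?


Number of potential triangles: C(59, 3) = 32509.
Each occurs with probability p³ ≈ (0.066)³ ≈ 2.87274e-04.
By linearity: E[X] = C(59, 3)·p³ ≈ 32509 · 2.87274e-04 ≈ 9.339.
Since α = 2/3 < 1, p = c/n^{2/3} ≫ 1/n is above the triangle threshold p ~ 1/n. Asymptotically E[X] ~ (c³/6)·n^{3(1−α)} = (1³/6)·n^{1} → ∞; triangles are abundant w.h.p.

E[X] ≈ 9.339; in regime p = Θ(1/n^{2/3}) E[X] diverges (above the triangle threshold p ~ 1/n).


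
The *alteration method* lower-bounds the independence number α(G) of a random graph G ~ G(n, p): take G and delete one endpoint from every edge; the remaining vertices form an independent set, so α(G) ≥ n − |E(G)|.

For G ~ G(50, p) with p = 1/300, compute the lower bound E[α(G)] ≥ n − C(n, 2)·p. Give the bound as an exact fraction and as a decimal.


E[|E(G)|] = C(50, 2)·p = 1225 · (1/300) = 49/12.
E[α(G)] ≥ n − E[|E(G)|] = 50 − 49/12 = 551/12.
Numerically: ≈ 45.917.
(This is only a lower bound; the true E[α(G)] may be larger.)

E[α(G)] ≥ 551/12 ≈ 45.917.


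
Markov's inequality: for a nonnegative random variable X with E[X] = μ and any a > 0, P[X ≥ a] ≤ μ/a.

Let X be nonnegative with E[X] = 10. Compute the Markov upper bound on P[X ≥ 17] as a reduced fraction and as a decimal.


μ = E[X] = 10, a = 17.
Markov: P[X ≥ 17] ≤ μ/a = (10)/17 = 10/17.
Numerically: ≈ 0.588235.
(Since a = 17 > μ = 10.000000, the bound 10/17 is < 1 and informative.)

P[X ≥ 17] ≤ 10/17 ≈ 0.588235.


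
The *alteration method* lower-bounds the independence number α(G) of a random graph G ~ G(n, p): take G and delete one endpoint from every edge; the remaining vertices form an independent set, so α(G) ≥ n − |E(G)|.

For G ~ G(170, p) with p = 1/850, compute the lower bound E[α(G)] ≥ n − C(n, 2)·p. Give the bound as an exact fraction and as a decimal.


E[|E(G)|] = C(170, 2)·p = 14365 · (1/850) = 169/10.
E[α(G)] ≥ n − E[|E(G)|] = 170 − 169/10 = 1531/10.
Numerically: ≈ 153.100.
(This is only a lower bound; the true E[α(G)] may be larger.)

E[α(G)] ≥ 1531/10 ≈ 153.100.


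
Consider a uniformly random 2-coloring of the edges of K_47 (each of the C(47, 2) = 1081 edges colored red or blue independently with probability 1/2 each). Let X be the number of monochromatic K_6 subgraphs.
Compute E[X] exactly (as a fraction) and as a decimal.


Let X = Σ_S X_S over the C(47, 6) = 10737573 subsets S of size 6, where X_S = 1 if the K_6 on S is monochromatic.
For a fixed S, the K_6 on S has C(6, 2) = 15 edges. P[all 15 edges red] = (1/2)^15, and likewise for blue, so P[monochromatic] = 2·(1/2)^15 = 2^{1 − 15} = 1/16384.
By linearity of expectation: E[X] = C(47, 6) · 2^{1 − 15} = 10737573 · 1/16384 = 10737573/16384.
Numerically: E[X] ≈ 655.369446.

E[X] = C(47,6)·2^(1−C(6,2)) = 10737573/16384 ≈ 655.369446.
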